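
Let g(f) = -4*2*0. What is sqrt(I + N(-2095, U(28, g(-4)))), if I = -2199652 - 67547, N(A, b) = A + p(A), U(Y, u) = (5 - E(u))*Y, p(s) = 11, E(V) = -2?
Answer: I*sqrt(2269283) ≈ 1506.4*I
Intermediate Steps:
g(f) = 0 (g(f) = -8*0 = 0)
U(Y, u) = 7*Y (U(Y, u) = (5 - 1*(-2))*Y = (5 + 2)*Y = 7*Y)
N(A, b) = 11 + A (N(A, b) = A + 11 = 11 + A)
I = -2267199
sqrt(I + N(-2095, U(28, g(-4)))) = sqrt(-2267199 + (11 - 2095)) = sqrt(-2267199 - 2084) = sqrt(-2269283) = I*sqrt(2269283)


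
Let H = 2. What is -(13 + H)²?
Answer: -225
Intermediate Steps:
-(13 + H)² = -(13 + 2)² = -1*15² = -1*225 = -225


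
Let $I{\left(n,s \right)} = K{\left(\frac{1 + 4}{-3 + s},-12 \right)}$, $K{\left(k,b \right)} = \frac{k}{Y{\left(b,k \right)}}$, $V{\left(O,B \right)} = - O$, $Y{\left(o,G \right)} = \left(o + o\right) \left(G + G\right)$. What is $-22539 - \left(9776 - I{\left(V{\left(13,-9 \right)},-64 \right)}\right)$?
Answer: $- \frac{1551121}{48} \approx -32315.0$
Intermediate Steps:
$Y{\left(o,G \right)} = 4 G o$ ($Y{\left(o,G \right)} = 2 o 2 G = 4 G o$)
$K{\left(k,b \right)} = \frac{1}{4 b}$ ($K{\left(k,b \right)} = \frac{k}{4 k b} = \frac{k}{4 b k} = k \frac{1}{4 b k} = \frac{1}{4 b}$)
$I{\left(n,s \right)} = - \frac{1}{48}$ ($I{\left(n,s \right)} = \frac{1}{4 \left(-12\right)} = \frac{1}{4} \left(- \frac{1}{12}\right) = - \frac{1}{48}$)
$-22539 - \left(9776 - I{\left(V{\left(13,-9 \right)},-64 \right)}\right) = -22539 - \left(9776 - - \frac{1}{48}\right) = -22539 - \left(9776 + \frac{1}{48}\right) = -22539 - \frac{469249}{48} = - \frac{1551121}{48}$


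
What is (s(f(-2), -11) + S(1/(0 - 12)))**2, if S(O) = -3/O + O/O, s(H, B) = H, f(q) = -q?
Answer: 1521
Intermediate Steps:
S(O) = 1 - 3/O (S(O) = -3/O + 1 = 1 - 3/O)
(s(f(-2), -11) + S(1/(0 - 12)))**2 = (-1*(-2) + (-3 + 1/(0 - 12))/(1/(0 - 12)))**2 = (2 + (-3 + 1/(-12))/(1/(-12)))**2 = (2 + (-3 - 1/12)/(-1/12))**2 = (2 - 12*(-37/12))**2 = (2 + 37)**2 = 39**2 = 1521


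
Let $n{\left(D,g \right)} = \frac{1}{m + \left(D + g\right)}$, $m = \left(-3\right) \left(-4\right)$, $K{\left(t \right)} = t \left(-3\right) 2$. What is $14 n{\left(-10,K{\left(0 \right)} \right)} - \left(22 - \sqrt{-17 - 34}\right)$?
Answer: $-15 + i \sqrt{51} \approx -15.0 + 7.1414 i$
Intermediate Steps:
$K{\left(t \right)} = - 6 t$ ($K{\left(t \right)} = - 3 t 2 = - 6 t$)
$m = 12$
$n{\left(D,g \right)} = \frac{1}{12 + D + g}$ ($n{\left(D,g \right)} = \frac{1}{12 + \left(D + g\right)} = \frac{1}{12 + D + g}$)
$14 n{\left(-10,K{\left(0 \right)} \right)} - \left(22 - \sqrt{-17 - 34}\right) = \frac{14}{12 - 10 - 0} - \left(22 - \sqrt{-17 - 34}\right) = \frac{14}{12 - 10 + 0} - \left(22 - \sqrt{-51}\right) = \frac{14}{2} - \left(22 - i \sqrt{51}\right) = 14 \cdot \frac{1}{2} - \left(22 - i \sqrt{51}\right) = 7 - \left(22 - i \sqrt{51}\right) = -15 + i \sqrt{51}$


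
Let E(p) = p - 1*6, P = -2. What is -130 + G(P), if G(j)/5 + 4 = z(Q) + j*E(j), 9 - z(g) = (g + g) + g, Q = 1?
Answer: -40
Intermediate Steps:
z(g) = 9 - 3*g (z(g) = 9 - ((g + g) + g) = 9 - (2*g + g) = 9 - 3*g)
E(p) = -6 + p (E(p) = p - 6 = -6 + p)
G(j) = 10 + 5*j*(-6 + j) (G(j) = -20 + 5*((9 - 3*1) + j*(-6 + j)) = -20 + 5*((9 - 3) + j*(-6 + j)) = -20 + 5*(6 + j*(-6 + j)) = -20 + (30 + 5*j*(-6 + j)) = 10 + 5*j*(-6 + j))
-130 + G(P) = -130 + (10 + 5*(-2)*(-6 - 2)) = -130 + (10 + 5*(-2)*(-8)) = -130 + (10 + 80) = -130 + 90 = -40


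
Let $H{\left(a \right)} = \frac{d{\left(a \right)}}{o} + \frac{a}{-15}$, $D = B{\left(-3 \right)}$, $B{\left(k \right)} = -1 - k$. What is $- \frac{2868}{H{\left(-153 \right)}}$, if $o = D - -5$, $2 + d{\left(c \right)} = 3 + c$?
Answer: $\frac{100380}{403} \approx 249.08$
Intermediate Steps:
$D = 2$ ($D = -1 - -3 = -1 + 3 = 2$)
$d{\left(c \right)} = 1 + c$ ($d{\left(c \right)} = -2 + \left(3 + c\right) = 1 + c$)
$o = 7$ ($o = 2 - -5 = 2 + 5 = 7$)
$H{\left(a \right)} = \frac{1}{7} + \frac{8 a}{105}$ ($H{\left(a \right)} = \frac{1 + a}{7} + \frac{a}{-15} = \left(1 + a\right) \frac{1}{7} + a \left(- \frac{1}{15}\right) = \left(\frac{1}{7} + \frac{a}{7}\right) - \frac{a}{15} = \frac{1}{7} + \frac{8 a}{105}$)
$- \frac{2868}{H{\left(-153 \right)}} = - \frac{2868}{\frac{1}{7} + \frac{8}{105} \left(-153\right)} = - \frac{2868}{\frac{1}{7} - \frac{408}{35}} = - \frac{2868}{- \frac{403}{35}} = \left(-2868\right) \left(- \frac{35}{403}\right) = \frac{100380}{403}$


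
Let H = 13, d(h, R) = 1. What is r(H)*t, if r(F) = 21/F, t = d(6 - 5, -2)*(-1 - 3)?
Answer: -84/13 ≈ -6.4615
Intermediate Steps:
t = -4 (t = 1*(-1 - 3) = 1*(-4) = -4)
r(H)*t = (21/13)*(-4) = -84/13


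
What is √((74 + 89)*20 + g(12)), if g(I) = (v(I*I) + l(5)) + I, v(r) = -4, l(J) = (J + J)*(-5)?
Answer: √3218 ≈ 56.727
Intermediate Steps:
l(J) = -10*J (l(J) = (2*J)*(-5) = -10*J)
g(I) = -54 + I (g(I) = (-4 - 10*5) + I = (-4 - 50) + I = -54 + I)
√((74 + 89)*20 + g(12)) = √((74 + 89)*20 + (-54 + 12)) = √(163*20 - 42) = √(3260 - 42) = √3218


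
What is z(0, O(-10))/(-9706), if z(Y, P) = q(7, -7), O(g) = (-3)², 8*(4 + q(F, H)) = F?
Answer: 25/77648 ≈ 0.00032197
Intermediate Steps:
q(F, H) = -4 + F/8
O(g) = 9
z(Y, P) = -25/8 (z(Y, P) = -4 + (⅛)*7 = -4 + 7/8 = -25/8)
z(0, O(-10))/(-9706) = -25/8/(-9706) = -25/8*(-1/9706) = 25/77648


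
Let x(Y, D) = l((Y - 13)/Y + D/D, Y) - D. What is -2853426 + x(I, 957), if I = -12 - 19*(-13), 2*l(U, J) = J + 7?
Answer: -2854262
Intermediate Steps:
l(U, J) = 7/2 + J/2 (l(U, J) = (J + 7)/2 = (7 + J)/2 = 7/2 + J/2)
I = 235 (I = -12 + 247 = 235)
x(Y, D) = 7/2 + Y/2 - D (x(Y, D) = (7/2 + Y/2) - D = 7/2 + Y/2 - D)
-2853426 + x(I, 957) = -2853426 + (7/2 + (½)*235 - 1*957) = -2853426 + (7/2 + 235/2 - 957) = -2853426 - 836 = -2854262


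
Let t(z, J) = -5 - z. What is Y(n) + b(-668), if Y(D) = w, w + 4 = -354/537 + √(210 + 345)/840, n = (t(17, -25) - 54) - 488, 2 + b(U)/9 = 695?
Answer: 1115589/179 + √555/840 ≈ 6232.4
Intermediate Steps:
b(U) = 6237 (b(U) = -18 + 9*695 = -18 + 6255 = 6237)
n = -564 (n = ((-5 - 1*17) - 54) - 488 = ((-5 - 17) - 54) - 488 = (-22 - 54) - 488 = -76 - 488 = -564)
w = -834/179 + √555/840 (w = -4 + (-354/537 + √(210 + 345)/840) = -4 + (-354*1/537 + √555*(1/840)) = -4 + (-118/179 + √555/840) = -834/179 + √555/840 ≈ -4.6312)
Y(D) = -834/179 + √555/840
Y(n) + b(-668) = (-834/179 + √555/840) + 6237 = 1115589/179 + √555/840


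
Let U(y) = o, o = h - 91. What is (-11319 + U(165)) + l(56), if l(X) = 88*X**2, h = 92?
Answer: 264650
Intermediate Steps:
o = 1 (o = 92 - 91 = 1)
U(y) = 1
(-11319 + U(165)) + l(56) = (-11319 + 1) + 88*56**2 = -11318 + 88*3136 = -11318 + 275968 = 264650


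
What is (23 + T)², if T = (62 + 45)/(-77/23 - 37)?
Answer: 356567689/861184 ≈ 414.04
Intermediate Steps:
T = -2461/928 (T = 107/(-77*1/23 - 37) = 107/(-77/23 - 37) = 107/(-928/23) = 107*(-23/928) = -2461/928 ≈ -2.6519)
(23 + T)² = (23 - 2461/928)² = (18883/928)² = 356567689/861184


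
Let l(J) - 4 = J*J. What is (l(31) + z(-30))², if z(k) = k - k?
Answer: 931225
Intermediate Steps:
z(k) = 0
l(J) = 4 + J² (l(J) = 4 + J*J = 4 + J²)
(l(31) + z(-30))² = ((4 + 31²) + 0)² = ((4 + 961) + 0)² = (965 + 0)² = 965² = 931225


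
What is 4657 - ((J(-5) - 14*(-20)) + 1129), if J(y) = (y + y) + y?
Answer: 3263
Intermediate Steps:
J(y) = 3*y (J(y) = 2*y + y = 3*y)
4657 - ((J(-5) - 14*(-20)) + 1129) = 4657 - ((3*(-5) - 14*(-20)) + 1129) = 4657 - ((-15 + 280) + 1129) = 4657 - (265 + 1129) = 4657 - 1*1394 = 4657 - 1394 = 3263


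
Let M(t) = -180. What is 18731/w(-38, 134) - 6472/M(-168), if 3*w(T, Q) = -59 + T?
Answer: -2371739/4365 ≈ -543.35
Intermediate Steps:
w(T, Q) = -59/3 + T/3 (w(T, Q) = (-59 + T)/3 = -59/3 + T/3)
18731/w(-38, 134) - 6472/M(-168) = 18731/(-59/3 + (⅓)*(-38)) - 6472/(-180) = 18731/(-59/3 - 38/3) - 6472*(-1/180) = 18731/(-97/3) + 1618/45 = 18731*(-3/97) + 1618/45 = -56193/97 + 1618/45 = -2371739/4365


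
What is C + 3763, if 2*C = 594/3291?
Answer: 4128110/1097 ≈ 3763.1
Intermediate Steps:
C = 99/1097 (C = (594/3291)/2 = (594*(1/3291))/2 = (1/2)*(198/1097) = 99/1097 ≈ 0.090246)
C + 3763 = 99/1097 + 3763 = 4128110/1097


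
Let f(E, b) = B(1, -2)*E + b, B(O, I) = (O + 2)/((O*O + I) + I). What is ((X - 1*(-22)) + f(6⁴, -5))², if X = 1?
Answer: 1633284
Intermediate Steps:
B(O, I) = (2 + O)/(O² + 2*I) (B(O, I) = (2 + O)/((O² + I) + I) = (2 + O)/((I + O²) + I) = (2 + O)/(O² + 2*I))
f(E, b) = b - E (f(E, b) = ((2 + 1)/(1² + 2*(-2)))*E + b = (3/(1 - 4))*E + b = (3/(-3))*E + b = (-⅓*3)*E + b = -E + b = b - E)
((X - 1*(-22)) + f(6⁴, -5))² = ((1 - 1*(-22)) + (-5 - 1*6⁴))² = ((1 + 22) + (-5 - 1*1296))² = (23 + (-5 - 1296))² = (23 - 1301)² = (-1278)² = 1633284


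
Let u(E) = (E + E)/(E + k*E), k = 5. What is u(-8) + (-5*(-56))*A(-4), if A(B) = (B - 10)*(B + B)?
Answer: 94081/3 ≈ 31360.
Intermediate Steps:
u(E) = ⅓ (u(E) = (E + E)/(E + 5*E) = (2*E)/((6*E)) = (2*E)*(1/(6*E)) = ⅓)
A(B) = 2*B*(-10 + B) (A(B) = (-10 + B)*(2*B) = 2*B*(-10 + B))
u(-8) + (-5*(-56))*A(-4) = ⅓ + (-5*(-56))*(2*(-4)*(-10 - 4)) = ⅓ + 280*(2*(-4)*(-14)) = ⅓ + 280*112 = ⅓ + 31360 = 94081/3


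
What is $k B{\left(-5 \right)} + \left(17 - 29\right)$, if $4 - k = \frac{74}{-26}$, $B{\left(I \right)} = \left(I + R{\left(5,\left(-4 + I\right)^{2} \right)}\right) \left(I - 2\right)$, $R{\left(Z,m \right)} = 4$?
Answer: $\frac{467}{13} \approx 35.923$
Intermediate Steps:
$B{\left(I \right)} = \left(-2 + I\right) \left(4 + I\right)$ ($B{\left(I \right)} = \left(I + 4\right) \left(I - 2\right) = \left(4 + I\right) \left(-2 + I\right) = \left(-2 + I\right) \left(4 + I\right)$)
$k = \frac{89}{13}$ ($k = 4 - \frac{74}{-26} = 4 - 74 \left(- \frac{1}{26}\right) = 4 - - \frac{37}{13} = 4 + \frac{37}{13} = \frac{89}{13} \approx 6.8462$)
$k B{\left(-5 \right)} + \left(17 - 29\right) = \frac{89 \left(-8 + \left(-5\right)^{2} + 2 \left(-5\right)\right)}{13} + \left(17 - 29\right) = \frac{89 \left(-8 + 25 - 10\right)}{13} - 12 = \frac{89}{13} \cdot 7 - 12 = \frac{623}{13} - 12 = \frac{467}{13}$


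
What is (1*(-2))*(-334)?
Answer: 668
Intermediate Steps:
(1*(-2))*(-334) = -2*(-334) = 668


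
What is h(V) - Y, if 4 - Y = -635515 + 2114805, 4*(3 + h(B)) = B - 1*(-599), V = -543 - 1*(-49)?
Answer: 5917237/4 ≈ 1.4793e+6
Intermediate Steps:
V = -494 (V = -543 + 49 = -494)
h(B) = 587/4 + B/4 (h(B) = -3 + (B - 1*(-599))/4 = -3 + (B + 599)/4 = -3 + (599 + B)/4 = -3 + (599/4 + B/4) = 587/4 + B/4)
Y = -1479286 (Y = 4 - (-635515 + 2114805) = 4 - 1*1479290 = 4 - 1479290 = -1479286)
h(V) - Y = (587/4 + (¼)*(-494)) - 1*(-1479286) = (587/4 - 247/2) + 1479286 = 93/4 + 1479286 = 5917237/4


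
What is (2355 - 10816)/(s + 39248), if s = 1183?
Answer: -8461/40431 ≈ -0.20927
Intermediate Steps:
(2355 - 10816)/(s + 39248) = (2355 - 10816)/(1183 + 39248) = -8461/40431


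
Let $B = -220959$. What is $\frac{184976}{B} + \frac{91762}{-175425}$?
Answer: $- \frac{17575018186}{12920577525} \approx -1.3602$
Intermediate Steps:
$\frac{184976}{B} + \frac{91762}{-175425} = \frac{184976}{-220959} + \frac{91762}{-175425} = 184976 \left(- \frac{1}{220959}\right) + 91762 \left(- \frac{1}{175425}\right) = - \frac{184976}{220959} - \frac{91762}{175425} = - \frac{17575018186}{12920577525}$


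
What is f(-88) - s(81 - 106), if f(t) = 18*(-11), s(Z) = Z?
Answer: -173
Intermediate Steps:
f(t) = -198
f(-88) - s(81 - 106) = -198 - (81 - 106) = -198 - 1*(-25) = -198 + 25 = -173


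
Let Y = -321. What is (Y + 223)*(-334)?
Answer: 32732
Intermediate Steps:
(Y + 223)*(-334) = (-321 + 223)*(-334) = -98*(-334) = 32732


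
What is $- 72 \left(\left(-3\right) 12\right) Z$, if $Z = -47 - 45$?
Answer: $-238464$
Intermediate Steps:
$Z = -92$ ($Z = -47 - 45 = -92$)
$- 72 \left(\left(-3\right) 12\right) Z = - 72 \left(\left(-3\right) 12\right) \left(-92\right) = \left(-72\right) \left(-36\right) \left(-92\right) = 2592 \left(-92\right) = -238464$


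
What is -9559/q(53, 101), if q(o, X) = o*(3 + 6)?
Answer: -9559/477 ≈ -20.040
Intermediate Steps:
q(o, X) = 9*o (q(o, X) = o*9 = 9*o)
-9559/q(53, 101) = -9559/(9*53) = -9559/477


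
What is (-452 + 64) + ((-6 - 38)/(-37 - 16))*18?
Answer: -19772/53 ≈ -373.06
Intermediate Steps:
(-452 + 64) + ((-6 - 38)/(-37 - 16))*18 = -388 - 44/(-53)*18 = -388 - 44*(-1/53)*18 = -388 + (44/53)*18 = -388 + 792/53 = -19772/53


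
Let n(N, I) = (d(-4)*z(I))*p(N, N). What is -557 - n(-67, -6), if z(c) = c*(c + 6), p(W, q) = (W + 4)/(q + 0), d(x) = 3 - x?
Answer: -557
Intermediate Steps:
p(W, q) = (4 + W)/q
z(c) = c*(6 + c)
n(N, I) = 7*I*(4 + N)*(6 + I)/N (n(N, I) = ((3 - 1*(-4))*(I*(6 + I)))*((4 + N)/N) = ((3 + 4)*(I*(6 + I)))*((4 + N)/N) = (7*(I*(6 + I)))*((4 + N)/N) = (7*I*(6 + I))*((4 + N)/N) = 7*I*(4 + N)*(6 + I)/N)
-557 - n(-67, -6) = -557 - 7*(-6)*(4 - 67)*(6 - 6)/(-67) = -557 - 7*(-6)*(-1)*(-63)*0/67 = -557 - 1*0 = -557 + 0 = -557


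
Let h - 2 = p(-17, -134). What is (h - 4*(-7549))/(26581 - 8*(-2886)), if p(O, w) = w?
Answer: 30064/49669 ≈ 0.60529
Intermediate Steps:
h = -132 (h = 2 - 134 = -132)
(h - 4*(-7549))/(26581 - 8*(-2886)) = (-132 - 4*(-7549))/(26581 - 8*(-2886)) = (-132 + 30196)/(26581 + 23088) = 30064/49669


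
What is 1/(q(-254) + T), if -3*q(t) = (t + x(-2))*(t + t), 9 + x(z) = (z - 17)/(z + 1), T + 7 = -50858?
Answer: -3/276547 ≈ -1.0848e-5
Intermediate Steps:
T = -50865 (T = -7 - 50858 = -50865)
x(z) = -9 + (-17 + z)/(1 + z) (x(z) = -9 + (z - 17)/(z + 1) = -9 + (-17 + z)/(1 + z))
q(t) = -2*t*(10 + t)/3 (q(t) = -(t + 2*(-13 - 4*(-2))/(1 - 2))*(t + t)/3 = -(t + 2*(-13 + 8)/(-1))*2*t/3 = -(t + 2*(-1)*(-5))*2*t/3 = -(t + 10)*2*t/3 = -(10 + t)*2*t/3 = -2*t*(10 + t)/3)
1/(q(-254) + T) = 1/(-⅔*(-254)*(10 - 254) - 50865) = 1/(-⅔*(-254)*(-244) - 50865) = 1/(-123952/3 - 50865) = 1/(-276547/3) = -3/276547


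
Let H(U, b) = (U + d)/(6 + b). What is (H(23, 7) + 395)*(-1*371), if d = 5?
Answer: -1915473/13 ≈ -1.4734e+5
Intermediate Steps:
H(U, b) = (5 + U)/(6 + b) (H(U, b) = (U + 5)/(6 + b) = (5 + U)/(6 + b))
(H(23, 7) + 395)*(-1*371) = ((5 + 23)/(6 + 7) + 395)*(-1*371) = (28/13 + 395)*(-371) = (5163/13)*(-371) = -1915473/13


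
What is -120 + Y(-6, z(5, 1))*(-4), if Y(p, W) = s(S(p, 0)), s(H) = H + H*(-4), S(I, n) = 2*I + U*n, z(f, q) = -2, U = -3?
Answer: -264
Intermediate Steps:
S(I, n) = -3*n + 2*I (S(I, n) = 2*I - 3*n = -3*n + 2*I)
s(H) = -3*H (s(H) = H - 4*H = -3*H)
Y(p, W) = -6*p (Y(p, W) = -3*(-3*0 + 2*p) = -3*(0 + 2*p) = -6*p)
-120 + Y(-6, z(5, 1))*(-4) = -120 - 6*(-6)*(-4) = -120 + 36*(-4) = -120 - 144 = -264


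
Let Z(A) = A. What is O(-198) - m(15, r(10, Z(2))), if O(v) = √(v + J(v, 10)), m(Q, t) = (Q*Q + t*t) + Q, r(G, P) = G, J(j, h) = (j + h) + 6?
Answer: -340 + 2*I*√95 ≈ -340.0 + 19.494*I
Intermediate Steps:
J(j, h) = 6 + h + j (J(j, h) = (h + j) + 6 = 6 + h + j)
m(Q, t) = Q + Q² + t² (m(Q, t) = (Q² + t²) + Q = Q + Q² + t²)
O(v) = √(16 + 2*v) (O(v) = √(v + (6 + 10 + v)) = √(v + (16 + v)) = √(16 + 2*v))
O(-198) - m(15, r(10, Z(2))) = √(16 + 2*(-198)) - (15 + 15² + 10²) = √(16 - 396) - (15 + 225 + 100) = √(-380) - 1*340 = 2*I*√95 - 340 = -340 + 2*I*√95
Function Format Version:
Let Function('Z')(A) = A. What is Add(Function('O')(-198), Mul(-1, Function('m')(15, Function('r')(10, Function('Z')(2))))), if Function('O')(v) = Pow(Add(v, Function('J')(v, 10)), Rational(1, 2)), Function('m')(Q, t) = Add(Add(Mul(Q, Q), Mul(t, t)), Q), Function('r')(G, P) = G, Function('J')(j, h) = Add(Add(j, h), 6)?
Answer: Add(-340, Mul(2, I, Pow(95, Rational(1, 2)))) ≈ Add(-340.00, Mul(19.494, I))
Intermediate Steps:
Function('J')(j, h) = Add(6, h, j) (Function('J')(j, h) = Add(Add(h, j), 6) = Add(6, h, j))
Function('m')(Q, t) = Add(Q, Pow(Q, 2), Pow(t, 2)) (Function('m')(Q, t) = Add(Add(Pow(Q, 2), Pow(t, 2)), Q) = Add(Q, Pow(Q, 2), Pow(t, 2)))
Function('O')(v) = Pow(Add(16, Mul(2, v)), Rational(1, 2)) (Function('O')(v) = Pow(Add(v, Add(6, 10, v)), Rational(1, 2)) = Pow(Add(v, Add(16, v)), Rational(1, 2)) = Pow(Add(16, Mul(2, v)), Rational(1, 2)))
Add(Function('O')(-198), Mul(-1, Function('m')(15, Function('r')(10, Function('Z')(2))))) = Add(Pow(Add(16, Mul(2, -198)), Rational(1, 2)), Mul(-1, Add(15, Pow(15, 2), Pow(10, 2)))) = Add(Pow(Add(16, -396), Rational(1, 2)), Mul(-1, Add(15, 225, 100))) = Add(Pow(-380, Rational(1, 2)), Mul(-1, 340)) = Add(Mul(2, I, Pow(95, Rational(1, 2))), -340) = Add(-340, Mul(2, I, Pow(95, Rational(1, 2))))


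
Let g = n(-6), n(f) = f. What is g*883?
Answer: -5298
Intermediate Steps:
g = -6
g*883 = -6*883 = -5298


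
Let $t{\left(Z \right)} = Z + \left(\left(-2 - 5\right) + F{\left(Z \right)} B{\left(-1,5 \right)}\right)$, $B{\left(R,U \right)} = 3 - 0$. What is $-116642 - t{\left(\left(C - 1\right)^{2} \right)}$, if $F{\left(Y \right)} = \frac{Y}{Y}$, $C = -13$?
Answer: $-116834$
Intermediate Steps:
$F{\left(Y \right)} = 1$
$B{\left(R,U \right)} = 3$ ($B{\left(R,U \right)} = 3 + 0 = 3$)
$t{\left(Z \right)} = -4 + Z$ ($t{\left(Z \right)} = Z + \left(\left(-2 - 5\right) + 1 \cdot 3\right) = Z + \left(-7 + 3\right) = Z - 4 = -4 + Z$)
$-116642 - t{\left(\left(C - 1\right)^{2} \right)} = -116642 - \left(-4 + \left(-13 - 1\right)^{2}\right) = -116642 - \left(-4 + \left(-14\right)^{2}\right) = -116642 - \left(-4 + 196\right) = -116642 - 192 = -116834$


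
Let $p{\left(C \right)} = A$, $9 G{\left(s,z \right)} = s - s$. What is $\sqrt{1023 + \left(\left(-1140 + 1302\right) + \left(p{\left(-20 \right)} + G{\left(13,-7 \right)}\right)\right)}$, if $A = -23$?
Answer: $\sqrt{1162} \approx 34.088$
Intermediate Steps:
$G{\left(s,z \right)} = 0$ ($G{\left(s,z \right)} = \frac{s - s}{9} = \frac{1}{9} \cdot 0 = 0$)
$p{\left(C \right)} = -23$
$\sqrt{1023 + \left(\left(-1140 + 1302\right) + \left(p{\left(-20 \right)} + G{\left(13,-7 \right)}\right)\right)} = \sqrt{1023 + \left(\left(-1140 + 1302\right) + \left(-23 + 0\right)\right)} = \sqrt{1023 + \left(162 - 23\right)} = \sqrt{1023 + 139} = \sqrt{1162}$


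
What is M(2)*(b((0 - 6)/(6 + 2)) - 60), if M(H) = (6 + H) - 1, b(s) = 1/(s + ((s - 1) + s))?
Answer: -5488/13 ≈ -422.15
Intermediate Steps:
b(s) = 1/(-1 + 3*s) (b(s) = 1/(s + ((-1 + s) + s)) = 1/(s + (-1 + 2*s)) = 1/(-1 + 3*s))
M(H) = 5 + H
M(2)*(b((0 - 6)/(6 + 2)) - 60) = (5 + 2)*(1/(-1 + 3*((0 - 6)/(6 + 2))) - 60) = 7*(1/(-1 + 3*(-6/8)) - 60) = 7*(1/(-1 + 3*(-6*1/8)) - 60) = 7*(1/(-1 + 3*(-3/4)) - 60) = 7*(1/(-1 - 9/4) - 60) = 7*(1/(-13/4) - 60) = 7*(-4/13 - 60) = 7*(-784/13) = -5488/13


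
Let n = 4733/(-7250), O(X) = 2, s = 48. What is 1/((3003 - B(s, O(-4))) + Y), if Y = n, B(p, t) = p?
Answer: 7250/21419017 ≈ 0.00033848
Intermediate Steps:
n = -4733/7250 (n = 4733*(-1/7250) = -4733/7250 ≈ -0.65283)
Y = -4733/7250 ≈ -0.65283
1/((3003 - B(s, O(-4))) + Y) = 1/((3003 - 1*48) - 4733/7250) = 1/((3003 - 48) - 4733/7250) = 1/(2955 - 4733/7250) = 1/(21419017/7250) = 7250/21419017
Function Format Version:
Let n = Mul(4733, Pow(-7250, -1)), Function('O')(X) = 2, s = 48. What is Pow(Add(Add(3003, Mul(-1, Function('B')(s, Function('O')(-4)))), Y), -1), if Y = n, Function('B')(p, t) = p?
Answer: Rational(7250, 21419017) ≈ 0.00033848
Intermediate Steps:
n = Rational(-4733, 7250) (n = Mul(4733, Rational(-1, 7250)) = Rational(-4733, 7250) ≈ -0.65283)
Y = Rational(-4733, 7250) ≈ -0.65283
Pow(Add(Add(3003, Mul(-1, Function('B')(s, Function('O')(-4)))), Y), -1) = Pow(Add(Add(3003, Mul(-1, 48)), Rational(-4733, 7250)), -1) = Pow(Add(Add(3003, -48), Rational(-4733, 7250)), -1) = Pow(Add(2955, Rational(-4733, 7250)), -1) = Pow(Rational(21419017, 7250), -1) = Rational(7250, 21419017)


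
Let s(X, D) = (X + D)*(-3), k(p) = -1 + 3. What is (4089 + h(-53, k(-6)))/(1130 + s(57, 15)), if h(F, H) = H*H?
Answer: 4093/914 ≈ 4.4781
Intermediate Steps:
k(p) = 2
s(X, D) = -3*D - 3*X (s(X, D) = (D + X)*(-3) = -3*D - 3*X)
h(F, H) = H²
(4089 + h(-53, k(-6)))/(1130 + s(57, 15)) = (4089 + 2²)/(1130 + (-3*15 - 3*57)) = (4089 + 4)/(1130 + (-45 - 171)) = 4093/(1130 - 216) = 4093/914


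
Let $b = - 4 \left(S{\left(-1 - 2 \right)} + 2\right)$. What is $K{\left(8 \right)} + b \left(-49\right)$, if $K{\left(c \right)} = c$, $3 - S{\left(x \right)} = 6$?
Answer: $-188$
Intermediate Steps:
$S{\left(x \right)} = -3$ ($S{\left(x \right)} = 3 - 6 = -3$)
$b = 4$ ($b = - 4 \left(-3 + 2\right) = \left(-4\right) \left(-1\right) = 4$)
$K{\left(8 \right)} + b \left(-49\right) = 8 + 4 \left(-49\right) = 8 - 196 = -188$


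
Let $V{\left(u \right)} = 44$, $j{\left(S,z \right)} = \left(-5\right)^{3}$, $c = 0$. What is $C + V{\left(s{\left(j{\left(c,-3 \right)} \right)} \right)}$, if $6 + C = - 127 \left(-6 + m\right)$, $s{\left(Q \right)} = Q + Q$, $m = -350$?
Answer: $45250$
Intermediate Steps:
$j{\left(S,z \right)} = -125$
$s{\left(Q \right)} = 2 Q$
$C = 45206$ ($C = -6 - 127 \left(-6 - 350\right) = -6 - -45212 = -6 + 45212 = 45206$)
$C + V{\left(s{\left(j{\left(c,-3 \right)} \right)} \right)} = 45206 + 44 = 45250$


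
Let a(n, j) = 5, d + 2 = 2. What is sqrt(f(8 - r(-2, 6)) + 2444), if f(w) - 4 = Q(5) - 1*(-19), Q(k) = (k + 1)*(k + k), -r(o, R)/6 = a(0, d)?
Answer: 19*sqrt(7) ≈ 50.269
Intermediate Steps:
d = 0 (d = -2 + 2 = 0)
r(o, R) = -30 (r(o, R) = -6*5 = -30)
Q(k) = 2*k*(1 + k) (Q(k) = (1 + k)*(2*k) = 2*k*(1 + k))
f(w) = 83 (f(w) = 4 + (2*5*(1 + 5) - 1*(-19)) = 4 + (2*5*6 + 19) = 4 + (60 + 19) = 4 + 79 = 83)
sqrt(f(8 - r(-2, 6)) + 2444) = sqrt(83 + 2444) = sqrt(2527) = 19*sqrt(7)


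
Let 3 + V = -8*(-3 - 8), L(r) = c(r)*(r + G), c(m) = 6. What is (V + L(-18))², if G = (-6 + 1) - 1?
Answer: 3481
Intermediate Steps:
G = -6 (G = -5 - 1 = -6)
L(r) = -36 + 6*r (L(r) = 6*(r - 6) = 6*(-6 + r) = -36 + 6*r)
V = 85 (V = -3 - 8*(-3 - 8) = -3 - 8*(-11) = -3 + 88 = 85)
(V + L(-18))² = (85 + (-36 + 6*(-18)))² = (85 + (-36 - 108))² = (85 - 144)² = (-59)² = 3481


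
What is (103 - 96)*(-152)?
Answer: -1064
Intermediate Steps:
(103 - 96)*(-152) = 7*(-152) = -1064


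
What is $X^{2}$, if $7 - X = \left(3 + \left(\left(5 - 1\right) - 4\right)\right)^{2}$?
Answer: $4$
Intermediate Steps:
$X = -2$ ($X = 7 - \left(3 + \left(\left(5 - 1\right) - 4\right)\right)^{2} = 7 - \left(3 + \left(4 - 4\right)\right)^{2} = 7 - \left(3 + 0\right)^{2} = 7 - 3^{2} = 7 - 9 = -2$)
$X^{2} = \left(-2\right)^{2} = 4$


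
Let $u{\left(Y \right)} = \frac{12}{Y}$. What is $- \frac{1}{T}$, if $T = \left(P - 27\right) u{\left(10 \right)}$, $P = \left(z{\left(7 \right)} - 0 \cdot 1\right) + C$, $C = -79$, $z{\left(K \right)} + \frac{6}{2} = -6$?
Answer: $\frac{1}{138} \approx 0.0072464$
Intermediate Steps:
$z{\left(K \right)} = -9$ ($z{\left(K \right)} = -3 - 6 = -9$)
$P = -88$ ($P = \left(-9 - 0 \cdot 1\right) - 79 = \left(-9 - 0\right) - 79 = \left(-9 + 0\right) - 79 = -9 - 79 = -88$)
$T = -138$ ($T = \left(-88 - 27\right) \frac{12}{10} = - 115 \cdot 12 \cdot \frac{1}{10} = \left(-115\right) \frac{6}{5} = -138$)
$- \frac{1}{T} = - \frac{1}{-138} = \left(-1\right) \left(- \frac{1}{138}\right) = \frac{1}{138}$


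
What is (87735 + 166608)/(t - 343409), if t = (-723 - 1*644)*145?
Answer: -254343/541624 ≈ -0.46959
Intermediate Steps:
t = -198215 (t = (-723 - 644)*145 = -1367*145 = -198215)
(87735 + 166608)/(t - 343409) = (87735 + 166608)/(-198215 - 343409) = 254343/(-541624) = 254343*(-1/541624) = -254343/541624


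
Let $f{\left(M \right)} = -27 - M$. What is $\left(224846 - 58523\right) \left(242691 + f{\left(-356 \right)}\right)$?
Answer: $40419815460$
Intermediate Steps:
$\left(224846 - 58523\right) \left(242691 + f{\left(-356 \right)}\right) = \left(224846 - 58523\right) \left(242691 - -329\right) = 166323 \left(242691 + \left(-27 + 356\right)\right) = 166323 \left(242691 + 329\right) = 166323 \cdot 243020 = 40419815460$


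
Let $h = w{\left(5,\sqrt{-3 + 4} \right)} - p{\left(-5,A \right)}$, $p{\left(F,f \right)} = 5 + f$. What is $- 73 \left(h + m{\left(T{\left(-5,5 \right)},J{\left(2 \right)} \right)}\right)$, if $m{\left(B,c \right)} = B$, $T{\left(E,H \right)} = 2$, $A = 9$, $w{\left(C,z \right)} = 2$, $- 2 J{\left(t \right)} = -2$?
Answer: $730$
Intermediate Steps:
$J{\left(t \right)} = 1$ ($J{\left(t \right)} = \left(- \frac{1}{2}\right) \left(-2\right) = 1$)
$h = -12$ ($h = 2 - \left(5 + 9\right) = 2 - 14 = -12$)
$- 73 \left(h + m{\left(T{\left(-5,5 \right)},J{\left(2 \right)} \right)}\right) = - 73 \left(-12 + 2\right) = \left(-73\right) \left(-10\right) = 730$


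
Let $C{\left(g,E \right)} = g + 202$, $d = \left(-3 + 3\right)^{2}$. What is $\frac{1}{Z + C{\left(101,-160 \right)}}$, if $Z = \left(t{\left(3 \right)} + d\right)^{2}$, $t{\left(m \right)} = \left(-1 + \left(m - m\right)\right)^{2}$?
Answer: $\frac{1}{304} \approx 0.0032895$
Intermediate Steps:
$d = 0$ ($d = 0^{2} = 0$)
$t{\left(m \right)} = 1$ ($t{\left(m \right)} = \left(-1 + 0\right)^{2} = \left(-1\right)^{2} = 1$)
$C{\left(g,E \right)} = 202 + g$
$Z = 1$ ($Z = \left(1 + 0\right)^{2} = 1^{2} = 1$)
$\frac{1}{Z + C{\left(101,-160 \right)}} = \frac{1}{1 + \left(202 + 101\right)} = \frac{1}{1 + 303} = \frac{1}{304}$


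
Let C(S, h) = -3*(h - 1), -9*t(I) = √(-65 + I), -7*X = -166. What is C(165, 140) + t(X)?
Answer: -417 - 17*I*√7/63 ≈ -417.0 - 0.71393*I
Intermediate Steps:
X = 166/7 (X = -⅐*(-166) = 166/7 ≈ 23.714)
t(I) = -√(-65 + I)/9
C(S, h) = 3 - 3*h (C(S, h) = -3*(-1 + h) = 3 - 3*h)
C(165, 140) + t(X) = (3 - 3*140) - √(-65 + 166/7)/9 = (3 - 420) - 17*I*√7/63 = -417 - 17*I*√7/63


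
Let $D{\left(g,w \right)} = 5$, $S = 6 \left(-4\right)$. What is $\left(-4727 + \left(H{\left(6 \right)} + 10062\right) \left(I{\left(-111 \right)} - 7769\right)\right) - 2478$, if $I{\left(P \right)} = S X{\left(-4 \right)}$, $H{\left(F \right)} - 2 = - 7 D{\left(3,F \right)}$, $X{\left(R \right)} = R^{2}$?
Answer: $-81773642$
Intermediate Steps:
$S = -24$
$H{\left(F \right)} = -33$ ($H{\left(F \right)} = 2 - 35 = -33$)
$I{\left(P \right)} = -384$ ($I{\left(P \right)} = - 24 \left(-4\right)^{2} = \left(-24\right) 16 = -384$)
$\left(-4727 + \left(H{\left(6 \right)} + 10062\right) \left(I{\left(-111 \right)} - 7769\right)\right) - 2478 = \left(-4727 + \left(-33 + 10062\right) \left(-384 - 7769\right)\right) - 2478 = \left(-4727 + 10029 \left(-8153\right)\right) - 2478 = \left(-4727 - 81766437\right) - 2478 = -81771164 - 2478 = -81773642$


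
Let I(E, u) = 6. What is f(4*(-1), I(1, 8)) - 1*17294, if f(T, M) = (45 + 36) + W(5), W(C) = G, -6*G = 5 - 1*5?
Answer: -17213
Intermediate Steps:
G = 0 (G = -(5 - 1*5)/6 = -(5 - 5)/6 = -⅙*0 = 0)
W(C) = 0
f(T, M) = 81 (f(T, M) = (45 + 36) + 0 = 81 + 0 = 81)
f(4*(-1), I(1, 8)) - 1*17294 = 81 - 1*17294 = 81 - 17294 = -17213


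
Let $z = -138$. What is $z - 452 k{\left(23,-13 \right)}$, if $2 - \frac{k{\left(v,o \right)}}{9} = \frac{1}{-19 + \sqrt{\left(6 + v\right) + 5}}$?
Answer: $- \frac{927630}{109} - \frac{1356 \sqrt{34}}{109} \approx -8582.9$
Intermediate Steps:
$k{\left(v,o \right)} = 18 - \frac{9}{-19 + \sqrt{11 + v}}$ ($k{\left(v,o \right)} = 18 - \frac{9}{-19 + \sqrt{\left(6 + v\right) + 5}} = 18 - \frac{9}{-19 + \sqrt{11 + v}}$)
$z - 452 k{\left(23,-13 \right)} = -138 - 452 \frac{9 \left(-39 + 2 \sqrt{11 + 23}\right)}{-19 + \sqrt{11 + 23}} = -138 - 452 \frac{9 \left(-39 + 2 \sqrt{34}\right)}{-19 + \sqrt{34}} = -138 - \frac{4068 \left(-39 + 2 \sqrt{34}\right)}{-19 + \sqrt{34}}$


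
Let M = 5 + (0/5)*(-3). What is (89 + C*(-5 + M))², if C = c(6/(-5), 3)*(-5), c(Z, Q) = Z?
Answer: 7921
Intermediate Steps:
C = 6 (C = (6/(-5))*(-5) = (6*(-⅕))*(-5) = -6/5*(-5) = 6)
M = 5 (M = 5 + (0*(⅕))*(-3) = 5 + 0*(-3) = 5 + 0 = 5)
(89 + C*(-5 + M))² = (89 + 6*(-5 + 5))² = (89 + 6*0)² = (89 + 0)² = 89² = 7921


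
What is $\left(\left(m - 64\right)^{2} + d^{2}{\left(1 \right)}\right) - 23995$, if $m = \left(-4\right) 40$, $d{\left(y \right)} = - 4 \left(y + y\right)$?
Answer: $26245$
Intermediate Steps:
$d{\left(y \right)} = - 8 y$ ($d{\left(y \right)} = - 4 \cdot 2 y = - 8 y$)
$m = -160$
$\left(\left(m - 64\right)^{2} + d^{2}{\left(1 \right)}\right) - 23995 = \left(\left(-160 - 64\right)^{2} + \left(\left(-8\right) 1\right)^{2}\right) - 23995 = \left(\left(-224\right)^{2} + \left(-8\right)^{2}\right) - 23995 = \left(50176 + 64\right) - 23995 = 50240 - 23995 = 26245$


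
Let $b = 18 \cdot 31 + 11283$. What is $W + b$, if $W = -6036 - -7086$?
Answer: $12891$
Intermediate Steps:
$W = 1050$ ($W = -6036 + 7086 = 1050$)
$b = 11841$ ($b = 558 + 11283 = 11841$)
$W + b = 1050 + 11841 = 12891$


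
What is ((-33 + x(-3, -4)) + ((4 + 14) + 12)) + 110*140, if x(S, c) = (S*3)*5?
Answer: 15352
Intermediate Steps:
x(S, c) = 15*S (x(S, c) = (3*S)*5 = 15*S)
((-33 + x(-3, -4)) + ((4 + 14) + 12)) + 110*140 = ((-33 + 15*(-3)) + ((4 + 14) + 12)) + 110*140 = ((-33 - 45) + (18 + 12)) + 15400 = (-78 + 30) + 15400 = -48 + 15400 = 15352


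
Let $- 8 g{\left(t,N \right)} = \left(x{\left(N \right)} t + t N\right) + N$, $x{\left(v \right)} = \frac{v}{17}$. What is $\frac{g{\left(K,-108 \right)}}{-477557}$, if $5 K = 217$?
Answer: $- \frac{107757}{81184690} \approx -0.0013273$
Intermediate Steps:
$x{\left(v \right)} = \frac{v}{17}$ ($x{\left(v \right)} = v \frac{1}{17} = \frac{v}{17}$)
$K = \frac{217}{5}$ ($K = \frac{1}{5} \cdot 217 = \frac{217}{5} \approx 43.4$)
$g{\left(t,N \right)} = - \frac{N}{8} - \frac{9 N t}{68}$ ($g{\left(t,N \right)} = - \frac{\left(\frac{N}{17} t + t N\right) + N}{8} = - \frac{\left(\frac{N t}{17} + N t\right) + N}{8} = - \frac{\frac{18 N t}{17} + N}{8} = - \frac{N + \frac{18 N t}{17}}{8} = - \frac{N}{8} - \frac{9 N t}{68}$)
$\frac{g{\left(K,-108 \right)}}{-477557} = \frac{\frac{1}{136} \left(-108\right) \left(-17 - \frac{3906}{5}\right)}{-477557} = \frac{1}{136} \left(-108\right) \left(-17 - \frac{3906}{5}\right) \left(- \frac{1}{477557}\right) = \frac{1}{136} \left(-108\right) \left(- \frac{3991}{5}\right) \left(- \frac{1}{477557}\right) = \frac{107757}{170} \left(- \frac{1}{477557}\right) = - \frac{107757}{81184690}$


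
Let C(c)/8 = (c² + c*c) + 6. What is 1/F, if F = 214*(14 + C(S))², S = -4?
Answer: 1/21640536 ≈ 4.6210e-8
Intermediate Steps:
C(c) = 48 + 16*c² (C(c) = 8*((c² + c*c) + 6) = 8*((c² + c²) + 6) = 8*(2*c² + 6) = 8*(6 + 2*c²) = 48 + 16*c²)
F = 21640536 (F = 214*(14 + (48 + 16*(-4)²))² = 214*(14 + (48 + 16*16))² = 214*(14 + (48 + 256))² = 214*(14 + 304)² = 214*318² = 214*101124 = 21640536)
1/F = 1/21640536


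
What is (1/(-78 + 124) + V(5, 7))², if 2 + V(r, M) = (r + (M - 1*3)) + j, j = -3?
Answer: 34225/2116 ≈ 16.174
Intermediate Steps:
V(r, M) = -8 + M + r (V(r, M) = -2 + ((r + (M - 1*3)) - 3) = -2 + ((r + (M - 3)) - 3) = -2 + ((r + (-3 + M)) - 3) = -2 + ((-3 + M + r) - 3) = -2 + (-6 + M + r) = -8 + M + r)
(1/(-78 + 124) + V(5, 7))² = (1/(-78 + 124) + (-8 + 7 + 5))² = (1/46 + 4)² = (185/46)² = 34225/2116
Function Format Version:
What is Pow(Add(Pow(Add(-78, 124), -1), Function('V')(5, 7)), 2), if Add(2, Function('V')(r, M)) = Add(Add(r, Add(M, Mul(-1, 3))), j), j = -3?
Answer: Rational(34225, 2116) ≈ 16.174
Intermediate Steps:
Function('V')(r, M) = Add(-8, M, r) (Function('V')(r, M) = Add(-2, Add(Add(r, Add(M, Mul(-1, 3))), -3)) = Add(-2, Add(Add(r, Add(M, -3)), -3)) = Add(-2, Add(Add(r, Add(-3, M)), -3)) = Add(-2, Add(Add(-3, M, r), -3)) = Add(-2, Add(-6, M, r)) = Add(-8, M, r))
Pow(Add(Pow(Add(-78, 124), -1), Function('V')(5, 7)), 2) = Pow(Add(Pow(Add(-78, 124), -1), Add(-8, 7, 5)), 2) = Pow(Add(Pow(46, -1), 4), 2) = Pow(Add(Rational(1, 46), 4), 2) = Pow(Rational(185, 46), 2) = Rational(34225, 2116)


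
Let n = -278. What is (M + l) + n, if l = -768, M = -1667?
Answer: -2713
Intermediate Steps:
(M + l) + n = (-1667 - 768) - 278 = -2435 - 278 = -2713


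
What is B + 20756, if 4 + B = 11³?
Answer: 22083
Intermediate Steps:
B = 1327 (B = -4 + 11³ = -4 + 1331 = 1327)
B + 20756 = 1327 + 20756 = 22083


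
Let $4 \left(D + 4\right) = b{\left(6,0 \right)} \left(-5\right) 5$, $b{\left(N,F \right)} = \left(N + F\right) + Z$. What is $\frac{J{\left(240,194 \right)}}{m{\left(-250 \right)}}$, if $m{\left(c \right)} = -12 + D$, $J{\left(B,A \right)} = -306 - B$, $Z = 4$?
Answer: $\frac{1092}{157} \approx 6.9554$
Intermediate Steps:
$b{\left(N,F \right)} = 4 + F + N$ ($b{\left(N,F \right)} = \left(N + F\right) + 4 = \left(F + N\right) + 4 = 4 + F + N$)
$D = - \frac{133}{2}$ ($D = -4 + \frac{\left(4 + 0 + 6\right) \left(-5\right) 5}{4} = -4 + \frac{10 \left(-5\right) 5}{4} = -4 + \frac{\left(-50\right) 5}{4} = -4 + \frac{1}{4} \left(-250\right) = -4 - \frac{125}{2} = - \frac{133}{2} \approx -66.5$)
$m{\left(c \right)} = - \frac{157}{2}$ ($m{\left(c \right)} = -12 - \frac{133}{2} = - \frac{157}{2}$)
$\frac{J{\left(240,194 \right)}}{m{\left(-250 \right)}} = \frac{-306 - 240}{- \frac{157}{2}} = \left(-306 - 240\right) \left(- \frac{2}{157}\right) = \left(-546\right) \left(- \frac{2}{157}\right) = \frac{1092}{157}$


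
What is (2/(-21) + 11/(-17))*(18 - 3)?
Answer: -1325/119 ≈ -11.134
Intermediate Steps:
(2/(-21) + 11/(-17))*(18 - 3) = (2*(-1/21) + 11*(-1/17))*15 = (-2/21 - 11/17)*15 = -265/357*15 = -1325/119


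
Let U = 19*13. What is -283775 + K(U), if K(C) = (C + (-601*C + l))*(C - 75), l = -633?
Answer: -25883051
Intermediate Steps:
U = 247
K(C) = (-633 - 600*C)*(-75 + C) (K(C) = (C + (-601*C - 633))*(C - 75) = (C + (-633 - 601*C))*(-75 + C) = (-633 - 600*C)*(-75 + C))
-283775 + K(U) = -283775 + (47475 - 600*247**2 + 44367*247) = -283775 + (47475 - 600*61009 + 10958649) = -283775 + (47475 - 36605400 + 10958649) = -283775 - 25599276 = -25883051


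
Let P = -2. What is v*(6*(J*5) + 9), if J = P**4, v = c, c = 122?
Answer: 59658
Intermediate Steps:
v = 122
J = 16 (J = (-2)**4 = 16)
v*(6*(J*5) + 9) = 122*(6*(16*5) + 9) = 122*(6*80 + 9) = 122*(480 + 9) = 122*489 = 59658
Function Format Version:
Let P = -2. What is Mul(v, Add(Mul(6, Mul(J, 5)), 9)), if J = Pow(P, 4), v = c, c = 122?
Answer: 59658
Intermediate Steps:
v = 122
J = 16 (J = Pow(-2, 4) = 16)
Mul(v, Add(Mul(6, Mul(J, 5)), 9)) = Mul(122, Add(Mul(6, Mul(16, 5)), 9)) = Mul(122, Add(Mul(6, 80), 9)) = Mul(122, Add(480, 9)) = Mul(122, 489) = 59658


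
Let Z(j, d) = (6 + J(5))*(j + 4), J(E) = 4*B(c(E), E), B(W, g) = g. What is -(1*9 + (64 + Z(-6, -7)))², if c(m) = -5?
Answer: -441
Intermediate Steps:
J(E) = 4*E
Z(j, d) = 104 + 26*j (Z(j, d) = (6 + 4*5)*(j + 4) = (6 + 20)*(4 + j) = 26*(4 + j) = 104 + 26*j)
-(1*9 + (64 + Z(-6, -7)))² = -(1*9 + (64 + (104 + 26*(-6))))² = -(9 + (64 + (104 - 156)))² = -(9 + (64 - 52))² = -(9 + 12)² = -1*21² = -1*441 = -441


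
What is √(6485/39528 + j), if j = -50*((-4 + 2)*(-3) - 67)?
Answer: √14709159970/2196 ≈ 55.228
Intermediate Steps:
j = 3050 (j = -50*(-2*(-3) - 67) = -50*(6 - 67) = -50*(-61) = 3050)
√(6485/39528 + j) = √(6485/39528 + 3050) = √(120566885/39528) = √14709159970/2196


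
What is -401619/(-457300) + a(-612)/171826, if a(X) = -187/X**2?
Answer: 22358781885281/25458633655200 ≈ 0.87824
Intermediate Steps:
a(X) = -187/X**2
-401619/(-457300) + a(-612)/171826 = -401619/(-457300) - 187/(-612)**2/171826 = -401619*(-1/457300) - 187*1/374544*(1/171826) = 401619/457300 - 11/22032*1/171826 = 401619/457300 - 11/3785670432 = 22358781885281/25458633655200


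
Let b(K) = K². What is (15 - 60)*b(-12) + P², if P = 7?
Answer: -6431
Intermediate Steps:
(15 - 60)*b(-12) + P² = (15 - 60)*(-12)² + 7² = -45*144 + 49 = -6480 + 49 = -6431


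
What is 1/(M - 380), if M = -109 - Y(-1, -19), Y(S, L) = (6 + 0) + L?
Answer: -1/476 ≈ -0.0021008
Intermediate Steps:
Y(S, L) = 6 + L
M = -96 (M = -109 - (6 - 19) = -109 - 1*(-13) = -109 + 13 = -96)
1/(M - 380) = 1/(-96 - 380) = 1/(-476) = -1/476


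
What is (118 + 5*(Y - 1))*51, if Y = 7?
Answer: 7548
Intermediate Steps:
(118 + 5*(Y - 1))*51 = (118 + 5*(7 - 1))*51 = (118 + 5*6)*51 = (118 + 30)*51 = 148*51 = 7548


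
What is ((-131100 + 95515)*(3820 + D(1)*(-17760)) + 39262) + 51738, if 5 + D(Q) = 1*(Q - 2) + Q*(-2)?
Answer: -5191760500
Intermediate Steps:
D(Q) = -7 - Q (D(Q) = -5 + (1*(Q - 2) + Q*(-2)) = -5 + (1*(-2 + Q) - 2*Q) = -5 + ((-2 + Q) - 2*Q) = -5 + (-2 - Q) = -7 - Q)
((-131100 + 95515)*(3820 + D(1)*(-17760)) + 39262) + 51738 = ((-131100 + 95515)*(3820 + (-7 - 1*1)*(-17760)) + 39262) + 51738 = (-35585*(3820 + (-7 - 1)*(-17760)) + 39262) + 51738 = (-35585*(3820 - 8*(-17760)) + 39262) + 51738 = (-35585*(3820 + 142080) + 39262) + 51738 = (-35585*145900 + 39262) + 51738 = (-5191851500 + 39262) + 51738 = -5191812238 + 51738 = -5191760500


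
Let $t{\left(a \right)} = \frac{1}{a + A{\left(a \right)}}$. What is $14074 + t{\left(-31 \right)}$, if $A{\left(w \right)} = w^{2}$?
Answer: $\frac{13088821}{930} \approx 14074.0$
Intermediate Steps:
$t{\left(a \right)} = \frac{1}{a + a^{2}}$
$14074 + t{\left(-31 \right)} = 14074 + \frac{1}{\left(-31\right) \left(1 - 31\right)} = 14074 - \frac{1}{31 \left(-30\right)} = 14074 - - \frac{1}{930} = 14074 + \frac{1}{930} = \frac{13088821}{930}$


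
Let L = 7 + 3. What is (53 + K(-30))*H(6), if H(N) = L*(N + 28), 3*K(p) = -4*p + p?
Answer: 28220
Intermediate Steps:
L = 10
K(p) = -p (K(p) = (-4*p + p)/3 = (-3*p)/3 = -p)
H(N) = 280 + 10*N (H(N) = 10*(N + 28) = 10*(28 + N) = 280 + 10*N)
(53 + K(-30))*H(6) = (53 - 1*(-30))*(280 + 10*6) = (53 + 30)*(280 + 60) = 83*340 = 28220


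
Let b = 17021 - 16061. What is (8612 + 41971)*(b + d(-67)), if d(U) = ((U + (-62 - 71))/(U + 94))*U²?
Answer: -14700768680/9 ≈ -1.6334e+9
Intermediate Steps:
d(U) = U²*(-133 + U)/(94 + U) (d(U) = ((U - 133)/(94 + U))*U² = ((-133 + U)/(94 + U))*U² = U²*(-133 + U)/(94 + U))
b = 960
(8612 + 41971)*(b + d(-67)) = (8612 + 41971)*(960 + (-67)²*(-133 - 67)/(94 - 67)) = 50583*(960 + 4489*(-200)/27) = 50583*(960 + 4489*(1/27)*(-200)) = 50583*(960 - 897800/27) = 50583*(-871880/27) = -14700768680/9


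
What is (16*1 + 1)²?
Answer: 289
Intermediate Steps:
(16*1 + 1)² = (16 + 1)² = 17² = 289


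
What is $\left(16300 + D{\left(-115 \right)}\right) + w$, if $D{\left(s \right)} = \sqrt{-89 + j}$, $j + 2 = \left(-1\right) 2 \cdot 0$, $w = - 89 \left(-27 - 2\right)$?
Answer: $18881 + i \sqrt{91} \approx 18881.0 + 9.5394 i$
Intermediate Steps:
$w = 2581$ ($w = \left(-89\right) \left(-29\right) = 2581$)
$j = -2$ ($j = -2 + \left(-1\right) 2 \cdot 0 = -2 - 0 = -2 + 0 = -2$)
$D{\left(s \right)} = i \sqrt{91}$ ($D{\left(s \right)} = \sqrt{-89 - 2} = \sqrt{-91} = i \sqrt{91}$)
$\left(16300 + D{\left(-115 \right)}\right) + w = \left(16300 + i \sqrt{91}\right) + 2581 = 18881 + i \sqrt{91}$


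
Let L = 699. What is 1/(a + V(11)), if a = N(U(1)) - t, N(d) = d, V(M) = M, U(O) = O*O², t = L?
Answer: -1/687 ≈ -0.0014556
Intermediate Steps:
t = 699
U(O) = O³
a = -698 (a = 1³ - 1*699 = 1 - 699 = -698)
1/(a + V(11)) = 1/(-698 + 11) = 1/(-687) = -1/687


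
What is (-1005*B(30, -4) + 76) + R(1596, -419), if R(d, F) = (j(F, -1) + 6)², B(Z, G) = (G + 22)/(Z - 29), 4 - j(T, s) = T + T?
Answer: 701090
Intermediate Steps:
j(T, s) = 4 - 2*T (j(T, s) = 4 - (T + T) = 4 - 2*T)
B(Z, G) = (22 + G)/(-29 + Z)
R(d, F) = (10 - 2*F)² (R(d, F) = ((4 - 2*F) + 6)² = (10 - 2*F)²)
(-1005*B(30, -4) + 76) + R(1596, -419) = (-1005*(22 - 4)/(-29 + 30) + 76) + 4*(-5 - 419)² = (-1005*18/1 + 76) + 4*(-424)² = (-1005*18 + 76) + 4*179776 = (-1005*18 + 76) + 719104 = (-18090 + 76) + 719104 = -18014 + 719104 = 701090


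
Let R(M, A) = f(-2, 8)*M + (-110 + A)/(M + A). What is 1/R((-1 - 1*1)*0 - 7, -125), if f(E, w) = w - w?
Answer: 132/235 ≈ 0.56170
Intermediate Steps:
f(E, w) = 0
R(M, A) = (-110 + A)/(A + M) (R(M, A) = 0*M + (-110 + A)/(M + A) = 0 + (-110 + A)/(A + M) = (-110 + A)/(A + M))
1/R((-1 - 1*1)*0 - 7, -125) = 1/((-110 - 125)/(-125 + ((-1 - 1*1)*0 - 7))) = 1/(-235/(-125 + ((-1 - 1)*0 - 7))) = 1/(-235/(-125 + (-2*0 - 7))) = 1/(-235/(-125 + (0 - 7))) = 1/(-235/(-125 - 7)) = 1/(-235/(-132)) = 1/(-1/132*(-235)) = 1/(235/132) = 132/235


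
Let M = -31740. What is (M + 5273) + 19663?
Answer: -6804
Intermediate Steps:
(M + 5273) + 19663 = (-31740 + 5273) + 19663 = -26467 + 19663 = -6804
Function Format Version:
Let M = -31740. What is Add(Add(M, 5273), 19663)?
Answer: -6804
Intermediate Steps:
Add(Add(M, 5273), 19663) = Add(Add(-31740, 5273), 19663) = Add(-26467, 19663) = -6804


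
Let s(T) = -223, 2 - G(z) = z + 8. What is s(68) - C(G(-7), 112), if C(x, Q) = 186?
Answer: -409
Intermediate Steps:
G(z) = -6 - z (G(z) = 2 - (z + 8) = 2 - (8 + z) = 2 + (-8 - z) = -6 - z)
s(68) - C(G(-7), 112) = -223 - 1*186 = -223 - 186 = -409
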